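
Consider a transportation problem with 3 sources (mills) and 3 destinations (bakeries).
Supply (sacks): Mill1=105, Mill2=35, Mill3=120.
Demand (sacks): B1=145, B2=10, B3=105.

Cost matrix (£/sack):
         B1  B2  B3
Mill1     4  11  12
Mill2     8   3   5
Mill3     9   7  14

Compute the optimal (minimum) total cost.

2005

An optimal shipping plan:
  Mill1->B1: 105 × £4 = £420
  Mill2->B3: 35 × £5 = £175
  Mill3->B1: 40 × £9 = £360
  Mill3->B2: 10 × £7 = £70
  Mill3->B3: 70 × £14 = £980
Total = 420 + 175 + 360 + 70 + 980 = £2005.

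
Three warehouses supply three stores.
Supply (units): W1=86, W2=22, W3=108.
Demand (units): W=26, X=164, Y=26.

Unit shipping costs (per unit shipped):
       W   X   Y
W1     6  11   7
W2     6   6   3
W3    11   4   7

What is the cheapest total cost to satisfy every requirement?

1276

Optimal allocation:
  W1->W: 26 × 6 = 156
  W1->X: 34 × 11 = 374
  W1->Y: 26 × 7 = 182
  W2->X: 22 × 6 = 132
  W3->X: 108 × 4 = 432
Total = 156 + 374 + 182 + 132 + 432 = 1276.
(Supply check: W1 ships 86; W2 ships 22; W3 ships 108.)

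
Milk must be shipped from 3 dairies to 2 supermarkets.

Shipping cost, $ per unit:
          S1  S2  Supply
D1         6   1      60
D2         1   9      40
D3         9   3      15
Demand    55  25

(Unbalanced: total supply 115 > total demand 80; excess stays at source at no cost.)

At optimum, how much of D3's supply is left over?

15

Minimum-cost shipments:
  D1->S1: 15 × $6 = $90
  D1->S2: 25 × $1 = $25
  D2->S1: 40 × $1 = $40
Total cost = $155.
D3 ships 0 of its 15, leaving 15.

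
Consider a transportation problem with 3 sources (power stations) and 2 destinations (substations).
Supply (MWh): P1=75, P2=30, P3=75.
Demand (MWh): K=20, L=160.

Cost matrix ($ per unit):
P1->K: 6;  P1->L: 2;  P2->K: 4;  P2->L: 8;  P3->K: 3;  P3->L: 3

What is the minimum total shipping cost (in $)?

One minimum-cost allocation:
  P1->L: 75 MWh
  P2->K: 20 MWh
  P2->L: 10 MWh
  P3->L: 75 MWh
Total cost = $535.

535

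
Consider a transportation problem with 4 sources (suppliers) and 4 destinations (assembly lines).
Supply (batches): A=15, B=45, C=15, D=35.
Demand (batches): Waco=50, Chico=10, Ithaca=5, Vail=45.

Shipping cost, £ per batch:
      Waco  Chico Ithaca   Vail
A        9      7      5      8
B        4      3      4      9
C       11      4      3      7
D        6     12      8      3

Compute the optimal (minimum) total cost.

A cheapest plan:
  A–Waco: 5 × £9 = £45
  A–Vail: 10 × £8 = £80
  B–Waco: 45 × £4 = £180
  C–Chico: 10 × £4 = £40
  C–Ithaca: 5 × £3 = £15
  D–Vail: 35 × £3 = £105
Total = 45 + 80 + 180 + 40 + 15 + 105 = £465.
(Supply check: A ships 15; B ships 45; C ships 15; D ships 35.)

465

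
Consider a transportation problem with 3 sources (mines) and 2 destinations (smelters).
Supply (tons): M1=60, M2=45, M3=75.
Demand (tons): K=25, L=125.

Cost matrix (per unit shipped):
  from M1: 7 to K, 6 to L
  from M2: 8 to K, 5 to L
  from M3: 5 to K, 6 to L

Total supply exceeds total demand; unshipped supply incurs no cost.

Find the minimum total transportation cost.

One minimum-cost allocation:
  M1→L: 60 × 6 = 360
  M2→L: 45 × 5 = 225
  M3→K: 25 × 5 = 125
  M3→L: 20 × 6 = 120
Total = 360 + 225 + 125 + 120 = 830.
(Supply check: M1 ships 60; M2 ships 45; M3 ships 45.)

830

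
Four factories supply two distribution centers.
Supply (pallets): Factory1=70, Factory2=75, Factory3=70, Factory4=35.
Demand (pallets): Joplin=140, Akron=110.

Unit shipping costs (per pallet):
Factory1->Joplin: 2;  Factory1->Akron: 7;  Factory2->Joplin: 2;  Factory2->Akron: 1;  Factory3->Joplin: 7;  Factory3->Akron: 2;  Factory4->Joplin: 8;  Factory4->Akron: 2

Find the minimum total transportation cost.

495

A cheapest plan:
  Factory1–Joplin: 70 × 2 = 140
  Factory2–Joplin: 70 × 2 = 140
  Factory2–Akron: 5 × 1 = 5
  Factory3–Akron: 70 × 2 = 140
  Factory4–Akron: 35 × 2 = 70
Total = 140 + 140 + 5 + 140 + 70 = 495.
(Supply check: Factory1 ships 70; Factory2 ships 75; Factory3 ships 70; Factory4 ships 35.)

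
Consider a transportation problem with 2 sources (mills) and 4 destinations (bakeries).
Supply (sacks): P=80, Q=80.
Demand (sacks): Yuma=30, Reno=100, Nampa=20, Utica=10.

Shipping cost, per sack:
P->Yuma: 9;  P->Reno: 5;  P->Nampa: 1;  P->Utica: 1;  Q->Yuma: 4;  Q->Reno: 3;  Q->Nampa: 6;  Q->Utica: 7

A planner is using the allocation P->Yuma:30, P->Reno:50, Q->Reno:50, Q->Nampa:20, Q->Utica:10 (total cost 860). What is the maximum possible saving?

310

Current plan cost = 30·9 + 50·5 + 50·3 + 20·6 + 10·7 = 860.
Optimal plan:
  P to Reno: 50 × 5 = 250
  P to Nampa: 20 × 1 = 20
  P to Utica: 10 × 1 = 10
  Q to Yuma: 30 × 4 = 120
  Q to Reno: 50 × 3 = 150
Optimal cost = 550.
Saving = 860 − 550 = 310.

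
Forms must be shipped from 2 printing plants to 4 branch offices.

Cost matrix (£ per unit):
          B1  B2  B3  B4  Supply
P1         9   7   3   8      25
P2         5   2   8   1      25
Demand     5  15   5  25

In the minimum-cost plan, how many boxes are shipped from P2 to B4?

25

Solving gives:
  P1–B1: 5 × £9 = £45
  P1–B2: 15 × £7 = £105
  P1–B3: 5 × £3 = £15
  P2–B4: 25 × £1 = £25
Total cost = £190.
So P2→B4 carries 25 boxes.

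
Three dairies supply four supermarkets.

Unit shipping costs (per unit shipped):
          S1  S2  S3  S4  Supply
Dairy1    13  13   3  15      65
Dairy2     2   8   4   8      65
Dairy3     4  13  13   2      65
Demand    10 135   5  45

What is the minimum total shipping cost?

1575

An optimal shipping plan:
  Dairy1 to S2: 60 × 13 = 780
  Dairy1 to S3: 5 × 3 = 15
  Dairy2 to S2: 65 × 8 = 520
  Dairy3 to S1: 10 × 4 = 40
  Dairy3 to S2: 10 × 13 = 130
  Dairy3 to S4: 45 × 2 = 90
Total = 780 + 15 + 520 + 40 + 130 + 90 = 1575.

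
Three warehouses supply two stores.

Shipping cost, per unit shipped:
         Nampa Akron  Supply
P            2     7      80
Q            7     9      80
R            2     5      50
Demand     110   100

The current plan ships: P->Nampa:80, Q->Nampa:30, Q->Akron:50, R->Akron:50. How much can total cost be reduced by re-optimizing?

Current plan cost = 80·2 + 30·7 + 50·9 + 50·5 = 1070.
Optimal plan:
  P→Nampa: 80 × 2 = 160
  Q→Akron: 80 × 9 = 720
  R→Nampa: 30 × 2 = 60
  R→Akron: 20 × 5 = 100
Optimal cost = 1040.
Saving = 1070 − 1040 = 30.

30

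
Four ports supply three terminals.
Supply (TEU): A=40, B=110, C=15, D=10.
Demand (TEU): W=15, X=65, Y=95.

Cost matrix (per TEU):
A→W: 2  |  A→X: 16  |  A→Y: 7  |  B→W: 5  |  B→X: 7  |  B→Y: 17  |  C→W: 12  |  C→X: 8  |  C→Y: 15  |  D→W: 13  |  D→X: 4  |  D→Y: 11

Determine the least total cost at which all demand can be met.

1655

A cheapest plan:
  A to Y: 40 × 7 = 280
  B to W: 15 × 5 = 75
  B to X: 65 × 7 = 455
  B to Y: 30 × 17 = 510
  C to Y: 15 × 15 = 225
  D to Y: 10 × 11 = 110
Total = 280 + 75 + 455 + 510 + 225 + 110 = 1655.
(Supply check: A ships 40; B ships 110; C ships 15; D ships 10.)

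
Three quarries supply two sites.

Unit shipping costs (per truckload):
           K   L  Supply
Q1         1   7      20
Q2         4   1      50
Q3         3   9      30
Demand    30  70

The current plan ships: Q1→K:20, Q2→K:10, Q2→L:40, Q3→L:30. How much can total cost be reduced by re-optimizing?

90

Current plan cost = 20·1 + 10·4 + 40·1 + 30·9 = 370.
Optimal plan:
  Q1–K: 20 × 1 = 20
  Q2–L: 50 × 1 = 50
  Q3–K: 10 × 3 = 30
  Q3–L: 20 × 9 = 180
Optimal cost = 280.
Saving = 370 − 280 = 90.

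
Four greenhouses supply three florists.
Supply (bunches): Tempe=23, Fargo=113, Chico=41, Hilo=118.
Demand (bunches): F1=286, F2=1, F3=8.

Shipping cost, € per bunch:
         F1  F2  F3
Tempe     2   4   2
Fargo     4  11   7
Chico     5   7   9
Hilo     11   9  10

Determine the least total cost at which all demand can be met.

One minimum-cost allocation:
  Tempe→F1: 23 bunches
  Fargo→F1: 113 bunches
  Chico→F1: 41 bunches
  Hilo→F1: 109 bunches
  Hilo→F2: 1 bunches
  Hilo→F3: 8 bunches
Total cost = €1991.

1991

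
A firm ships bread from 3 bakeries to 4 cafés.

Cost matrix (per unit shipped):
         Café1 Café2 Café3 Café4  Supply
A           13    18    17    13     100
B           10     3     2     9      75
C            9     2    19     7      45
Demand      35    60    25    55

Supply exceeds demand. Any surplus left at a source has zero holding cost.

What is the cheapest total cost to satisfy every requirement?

Optimal allocation:
  A–Café1: 35 × 13 = 455
  A–Café4: 20 × 13 = 260
  B–Café2: 50 × 3 = 150
  B–Café3: 25 × 2 = 50
  C–Café2: 10 × 2 = 20
  C–Café4: 35 × 7 = 245
Total = 455 + 260 + 150 + 50 + 20 + 245 = 1180.

1180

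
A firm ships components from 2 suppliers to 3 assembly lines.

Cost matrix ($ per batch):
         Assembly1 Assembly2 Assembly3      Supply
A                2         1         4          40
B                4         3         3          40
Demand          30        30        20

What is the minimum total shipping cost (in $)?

190

Optimal allocation:
  A–Assembly1: 30 × $2 = $60
  A–Assembly2: 10 × $1 = $10
  B–Assembly2: 20 × $3 = $60
  B–Assembly3: 20 × $3 = $60
Total = 60 + 10 + 60 + 60 = $190.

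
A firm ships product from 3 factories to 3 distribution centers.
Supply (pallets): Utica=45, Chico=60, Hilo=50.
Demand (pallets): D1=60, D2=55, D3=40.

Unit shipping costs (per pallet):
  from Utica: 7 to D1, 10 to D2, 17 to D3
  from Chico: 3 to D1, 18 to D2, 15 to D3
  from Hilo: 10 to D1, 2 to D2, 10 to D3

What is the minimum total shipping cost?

1010

A cheapest plan:
  Utica to D2: 5 × 10 = 50
  Utica to D3: 40 × 17 = 680
  Chico to D1: 60 × 3 = 180
  Hilo to D2: 50 × 2 = 100
Total = 50 + 680 + 180 + 100 = 1010.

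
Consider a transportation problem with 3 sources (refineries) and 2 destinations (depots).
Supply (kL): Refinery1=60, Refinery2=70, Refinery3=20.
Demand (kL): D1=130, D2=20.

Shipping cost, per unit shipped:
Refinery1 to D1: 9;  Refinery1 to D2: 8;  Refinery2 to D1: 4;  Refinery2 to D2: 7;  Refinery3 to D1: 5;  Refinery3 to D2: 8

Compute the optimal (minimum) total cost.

900

Optimal allocation:
  Refinery1–D1: 40 × 9 = 360
  Refinery1–D2: 20 × 8 = 160
  Refinery2–D1: 70 × 4 = 280
  Refinery3–D1: 20 × 5 = 100
Total = 360 + 160 + 280 + 100 = 900.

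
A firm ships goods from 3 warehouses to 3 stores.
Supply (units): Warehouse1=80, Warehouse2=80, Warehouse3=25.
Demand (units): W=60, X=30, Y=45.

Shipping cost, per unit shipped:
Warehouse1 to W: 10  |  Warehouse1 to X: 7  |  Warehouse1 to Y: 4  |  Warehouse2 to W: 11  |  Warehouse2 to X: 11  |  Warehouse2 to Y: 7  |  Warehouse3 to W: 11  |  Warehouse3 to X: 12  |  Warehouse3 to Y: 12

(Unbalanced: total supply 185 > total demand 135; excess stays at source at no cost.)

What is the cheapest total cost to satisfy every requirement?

1045

An optimal shipping plan:
  Warehouse1->W: 5 × 10 = 50
  Warehouse1->X: 30 × 7 = 210
  Warehouse1->Y: 45 × 4 = 180
  Warehouse2->W: 55 × 11 = 605
Total = 50 + 210 + 180 + 605 = 1045.
(Supply check: Warehouse1 ships 80; Warehouse2 ships 55; Warehouse3 ships 0.)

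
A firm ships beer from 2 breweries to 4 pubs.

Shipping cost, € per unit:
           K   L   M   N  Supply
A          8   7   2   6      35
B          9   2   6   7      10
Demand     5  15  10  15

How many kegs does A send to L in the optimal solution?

5

Solving gives:
  A–K: 5 × €8 = €40
  A–L: 5 × €7 = €35
  A–M: 10 × €2 = €20
  A–N: 15 × €6 = €90
  B–L: 10 × €2 = €20
Total cost = €205.
So A→L carries 5 kegs.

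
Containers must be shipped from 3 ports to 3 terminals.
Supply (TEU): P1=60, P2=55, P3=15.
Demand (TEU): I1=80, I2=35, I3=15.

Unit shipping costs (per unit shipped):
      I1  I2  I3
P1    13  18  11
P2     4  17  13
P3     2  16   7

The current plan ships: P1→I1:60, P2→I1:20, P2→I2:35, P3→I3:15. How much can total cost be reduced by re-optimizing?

Current plan cost = 60·13 + 20·4 + 35·17 + 15·7 = 1560.
Optimal plan:
  P1->I1: 10 × 13 = 130
  P1->I2: 35 × 18 = 630
  P1->I3: 15 × 11 = 165
  P2->I1: 55 × 4 = 220
  P3->I1: 15 × 2 = 30
Optimal cost = 1175.
Saving = 1560 − 1175 = 385.

385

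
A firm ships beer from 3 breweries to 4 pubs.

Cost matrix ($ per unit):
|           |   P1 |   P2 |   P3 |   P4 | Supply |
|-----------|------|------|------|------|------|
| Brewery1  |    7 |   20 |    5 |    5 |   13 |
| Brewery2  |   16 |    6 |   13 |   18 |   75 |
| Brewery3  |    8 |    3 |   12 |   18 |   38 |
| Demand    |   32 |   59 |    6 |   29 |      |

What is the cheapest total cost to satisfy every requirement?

One minimum-cost allocation:
  Brewery1–P4: 13 × $5 = $65
  Brewery2–P2: 53 × $6 = $318
  Brewery2–P3: 6 × $13 = $78
  Brewery2–P4: 16 × $18 = $288
  Brewery3–P1: 32 × $8 = $256
  Brewery3–P2: 6 × $3 = $18
Total = 65 + 318 + 78 + 288 + 256 + 18 = $1023.
(Supply check: Brewery1 ships 13; Brewery2 ships 75; Brewery3 ships 38.)

1023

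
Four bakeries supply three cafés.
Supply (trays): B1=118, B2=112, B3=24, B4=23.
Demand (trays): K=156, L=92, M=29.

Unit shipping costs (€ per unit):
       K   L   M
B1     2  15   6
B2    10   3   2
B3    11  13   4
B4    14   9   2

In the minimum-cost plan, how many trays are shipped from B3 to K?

The minimum-cost plan:
  B1→K: 118 × €2 = €236
  B2→K: 14 × €10 = €140
  B2→L: 92 × €3 = €276
  B2→M: 6 × €2 = €12
  B3→K: 24 × €11 = €264
  B4→M: 23 × €2 = €46
Total cost = €974.
So B3→K carries 24 trays.

24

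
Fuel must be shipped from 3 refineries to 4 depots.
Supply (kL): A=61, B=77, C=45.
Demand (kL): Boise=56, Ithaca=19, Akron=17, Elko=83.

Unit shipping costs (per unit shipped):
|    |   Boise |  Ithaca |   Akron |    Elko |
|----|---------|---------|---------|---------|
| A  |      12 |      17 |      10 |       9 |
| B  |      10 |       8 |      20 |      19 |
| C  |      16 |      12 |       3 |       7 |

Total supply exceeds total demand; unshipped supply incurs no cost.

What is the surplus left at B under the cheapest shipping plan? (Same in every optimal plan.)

Minimum-cost shipments:
  A to Elko: 55 kL
  B to Boise: 56 kL
  B to Ithaca: 19 kL
  C to Akron: 17 kL
  C to Elko: 28 kL
Total cost = 1454.
B ships 75 of its 77, leaving 2.

2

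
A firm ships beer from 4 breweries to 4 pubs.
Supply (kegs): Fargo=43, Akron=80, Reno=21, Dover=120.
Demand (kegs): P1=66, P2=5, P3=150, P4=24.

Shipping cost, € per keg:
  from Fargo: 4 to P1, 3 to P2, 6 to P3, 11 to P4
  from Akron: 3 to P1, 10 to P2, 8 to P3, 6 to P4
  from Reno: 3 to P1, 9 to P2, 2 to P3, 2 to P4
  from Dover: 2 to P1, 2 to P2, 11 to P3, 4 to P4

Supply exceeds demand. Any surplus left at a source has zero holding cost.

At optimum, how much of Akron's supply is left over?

0

Minimum-cost shipments:
  Fargo–P3: 43 × €6 = €258
  Akron–P3: 80 × €8 = €640
  Reno–P3: 21 × €2 = €42
  Dover–P1: 66 × €2 = €132
  Dover–P2: 5 × €2 = €10
  Dover–P3: 6 × €11 = €66
  Dover–P4: 24 × €4 = €96
Total cost = €1244.
Akron ships 80 of its 80, leaving 0.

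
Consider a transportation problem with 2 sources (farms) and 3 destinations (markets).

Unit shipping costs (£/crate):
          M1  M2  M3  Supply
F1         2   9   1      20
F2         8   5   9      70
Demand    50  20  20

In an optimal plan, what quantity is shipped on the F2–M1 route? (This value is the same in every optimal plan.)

Optimal shipments:
  F1 to M3: 20 × £1 = £20
  F2 to M1: 50 × £8 = £400
  F2 to M2: 20 × £5 = £100
Total cost = £520.
So F2→M1 carries 50 crates.

50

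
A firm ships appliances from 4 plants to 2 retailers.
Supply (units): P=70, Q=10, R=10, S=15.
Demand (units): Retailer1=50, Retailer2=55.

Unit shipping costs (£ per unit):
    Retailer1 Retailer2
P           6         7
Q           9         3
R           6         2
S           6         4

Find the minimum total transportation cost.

550

Optimal allocation:
  P–Retailer1: 50 × £6 = £300
  P–Retailer2: 20 × £7 = £140
  Q–Retailer2: 10 × £3 = £30
  R–Retailer2: 10 × £2 = £20
  S–Retailer2: 15 × £4 = £60
Total = 300 + 140 + 30 + 20 + 60 = £550.
(Supply check: P ships 70; Q ships 10; R ships 10; S ships 15.)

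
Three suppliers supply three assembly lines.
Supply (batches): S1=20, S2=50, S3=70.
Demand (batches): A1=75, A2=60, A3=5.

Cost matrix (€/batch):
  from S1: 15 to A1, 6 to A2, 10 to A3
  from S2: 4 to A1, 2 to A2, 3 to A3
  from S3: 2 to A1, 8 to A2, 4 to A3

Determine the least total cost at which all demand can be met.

375

One minimum-cost allocation:
  S1->A2: 20 × €6 = €120
  S2->A1: 5 × €4 = €20
  S2->A2: 40 × €2 = €80
  S2->A3: 5 × €3 = €15
  S3->A1: 70 × €2 = €140
Total = 120 + 20 + 80 + 15 + 140 = €375.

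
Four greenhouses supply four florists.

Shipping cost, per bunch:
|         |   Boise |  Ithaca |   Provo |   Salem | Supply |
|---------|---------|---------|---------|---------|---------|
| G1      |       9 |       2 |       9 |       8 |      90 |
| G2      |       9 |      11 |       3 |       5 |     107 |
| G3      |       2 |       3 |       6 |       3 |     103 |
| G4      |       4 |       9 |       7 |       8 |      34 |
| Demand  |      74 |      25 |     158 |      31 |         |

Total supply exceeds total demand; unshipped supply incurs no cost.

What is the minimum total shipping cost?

1011

One minimum-cost allocation:
  G1 to Ithaca: 25 × 2 = 50
  G1 to Provo: 19 × 9 = 171
  G2 to Provo: 107 × 3 = 321
  G3 to Boise: 72 × 2 = 144
  G3 to Salem: 31 × 3 = 93
  G4 to Boise: 2 × 4 = 8
  G4 to Provo: 32 × 7 = 224
Total = 50 + 171 + 321 + 144 + 93 + 8 + 224 = 1011.
(Supply check: G1 ships 44; G2 ships 107; G3 ships 103; G4 ships 34.)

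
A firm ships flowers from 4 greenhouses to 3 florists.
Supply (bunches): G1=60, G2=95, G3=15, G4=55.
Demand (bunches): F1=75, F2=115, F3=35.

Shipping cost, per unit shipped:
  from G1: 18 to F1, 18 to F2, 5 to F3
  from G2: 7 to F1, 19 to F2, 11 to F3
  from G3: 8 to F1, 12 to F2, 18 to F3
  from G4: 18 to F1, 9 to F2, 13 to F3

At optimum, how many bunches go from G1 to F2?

25

Optimal shipments:
  G1–F2: 25 × 18 = 450
  G1–F3: 35 × 5 = 175
  G2–F1: 75 × 7 = 525
  G2–F2: 20 × 19 = 380
  G3–F2: 15 × 12 = 180
  G4–F2: 55 × 9 = 495
Total cost = 2205.
So G1→F2 carries 25 bunches.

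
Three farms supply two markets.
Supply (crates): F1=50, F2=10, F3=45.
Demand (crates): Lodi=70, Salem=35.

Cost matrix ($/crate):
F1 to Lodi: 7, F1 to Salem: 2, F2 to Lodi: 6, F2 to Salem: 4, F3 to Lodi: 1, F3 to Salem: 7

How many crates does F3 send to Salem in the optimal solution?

Optimal shipments:
  F1 to Lodi: 15 × $7 = $105
  F1 to Salem: 35 × $2 = $70
  F2 to Lodi: 10 × $6 = $60
  F3 to Lodi: 45 × $1 = $45
Total cost = $280.
The route F3→Salem is not used.

0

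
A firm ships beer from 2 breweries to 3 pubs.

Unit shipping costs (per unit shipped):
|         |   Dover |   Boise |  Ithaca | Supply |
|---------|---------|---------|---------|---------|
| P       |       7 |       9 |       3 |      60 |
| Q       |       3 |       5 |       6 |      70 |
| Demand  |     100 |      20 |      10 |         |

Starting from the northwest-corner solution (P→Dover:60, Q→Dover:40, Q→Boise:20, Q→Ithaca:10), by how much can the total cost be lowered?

70

Current plan cost = 60·7 + 40·3 + 20·5 + 10·6 = 700.
Optimal plan:
  P->Dover: 30 × 7 = 210
  P->Boise: 20 × 9 = 180
  P->Ithaca: 10 × 3 = 30
  Q->Dover: 70 × 3 = 210
Optimal cost = 630.
Saving = 700 − 630 = 70.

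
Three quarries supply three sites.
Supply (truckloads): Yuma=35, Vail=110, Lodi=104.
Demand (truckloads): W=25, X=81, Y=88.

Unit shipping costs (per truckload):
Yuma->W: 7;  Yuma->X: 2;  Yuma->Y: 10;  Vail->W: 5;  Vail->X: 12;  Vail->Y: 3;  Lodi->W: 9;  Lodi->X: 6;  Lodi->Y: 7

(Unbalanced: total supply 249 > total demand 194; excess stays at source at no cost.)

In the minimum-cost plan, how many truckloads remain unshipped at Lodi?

An optimal plan:
  Yuma->X: 35 × 2 = 70
  Vail->W: 25 × 5 = 125
  Vail->Y: 85 × 3 = 255
  Lodi->X: 46 × 6 = 276
  Lodi->Y: 3 × 7 = 21
Total cost = 747.
Lodi ships 49 of its 104, leaving 55.

55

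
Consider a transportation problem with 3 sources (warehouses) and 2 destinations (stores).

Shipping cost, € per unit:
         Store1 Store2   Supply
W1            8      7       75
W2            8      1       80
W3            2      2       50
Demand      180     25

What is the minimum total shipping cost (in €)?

1165

Optimal allocation:
  W1 to Store1: 75 × €8 = €600
  W2 to Store1: 55 × €8 = €440
  W2 to Store2: 25 × €1 = €25
  W3 to Store1: 50 × €2 = €100
Total = 600 + 440 + 25 + 100 = €1165.
(Supply check: W1 ships 75; W2 ships 80; W3 ships 50.)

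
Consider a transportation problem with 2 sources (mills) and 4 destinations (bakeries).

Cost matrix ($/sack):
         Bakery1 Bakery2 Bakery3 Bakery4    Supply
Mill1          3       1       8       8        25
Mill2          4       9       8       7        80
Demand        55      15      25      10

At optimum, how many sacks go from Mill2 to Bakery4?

10

The minimum-cost plan:
  Mill1->Bakery1: 10 sacks
  Mill1->Bakery2: 15 sacks
  Mill2->Bakery1: 45 sacks
  Mill2->Bakery3: 25 sacks
  Mill2->Bakery4: 10 sacks
Total cost = $495.
So Mill2→Bakery4 carries 10 sacks.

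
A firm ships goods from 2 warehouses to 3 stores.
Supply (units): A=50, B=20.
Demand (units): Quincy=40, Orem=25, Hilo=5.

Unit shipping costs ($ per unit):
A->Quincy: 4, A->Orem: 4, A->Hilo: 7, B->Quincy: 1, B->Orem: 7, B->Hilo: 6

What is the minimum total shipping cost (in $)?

235

One minimum-cost allocation:
  A to Quincy: 20 units
  A to Orem: 25 units
  A to Hilo: 5 units
  B to Quincy: 20 units
Total cost = $235.
(Supply check: A ships 50; B ships 20.)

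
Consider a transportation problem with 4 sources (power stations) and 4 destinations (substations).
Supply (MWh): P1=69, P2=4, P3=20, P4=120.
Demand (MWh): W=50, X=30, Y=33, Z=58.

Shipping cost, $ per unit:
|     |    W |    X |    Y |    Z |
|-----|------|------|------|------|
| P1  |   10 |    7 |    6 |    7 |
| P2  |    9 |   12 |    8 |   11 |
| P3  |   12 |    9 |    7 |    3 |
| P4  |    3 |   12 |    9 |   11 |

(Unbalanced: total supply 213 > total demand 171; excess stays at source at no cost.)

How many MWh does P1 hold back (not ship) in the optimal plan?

Minimum-cost shipments:
  P1–X: 30 × $7 = $210
  P1–Y: 1 × $6 = $6
  P1–Z: 38 × $7 = $266
  P2–Y: 4 × $8 = $32
  P3–Z: 20 × $3 = $60
  P4–W: 50 × $3 = $150
  P4–Y: 28 × $9 = $252
Total cost = $976.
P1 ships 69 of its 69, leaving 0.

0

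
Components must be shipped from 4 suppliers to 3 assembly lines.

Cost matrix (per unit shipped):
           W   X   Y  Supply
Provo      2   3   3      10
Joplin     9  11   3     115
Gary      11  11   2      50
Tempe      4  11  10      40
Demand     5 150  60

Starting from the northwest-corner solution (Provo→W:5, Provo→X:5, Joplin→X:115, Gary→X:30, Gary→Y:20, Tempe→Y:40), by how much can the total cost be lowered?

340

Current plan cost = 5·2 + 5·3 + 115·11 + 30·11 + 20·2 + 40·10 = 2060.
Optimal plan:
  Provo→X: 10 × 3 = 30
  Joplin→X: 105 × 11 = 1155
  Joplin→Y: 10 × 3 = 30
  Gary→Y: 50 × 2 = 100
  Tempe→W: 5 × 4 = 20
  Tempe→X: 35 × 11 = 385
Optimal cost = 1720.
Saving = 2060 − 1720 = 340.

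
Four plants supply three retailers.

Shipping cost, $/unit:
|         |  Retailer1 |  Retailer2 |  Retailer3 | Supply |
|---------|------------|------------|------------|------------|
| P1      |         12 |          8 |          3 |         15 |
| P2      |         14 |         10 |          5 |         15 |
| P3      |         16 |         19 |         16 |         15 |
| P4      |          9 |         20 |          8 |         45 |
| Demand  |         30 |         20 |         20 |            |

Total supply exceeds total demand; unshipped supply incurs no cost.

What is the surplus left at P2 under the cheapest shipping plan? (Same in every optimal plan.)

0

Minimum-cost shipments:
  P1 to Retailer2: 15 × $8 = $120
  P2 to Retailer2: 5 × $10 = $50
  P2 to Retailer3: 10 × $5 = $50
  P4 to Retailer1: 30 × $9 = $270
  P4 to Retailer3: 10 × $8 = $80
Total cost = $570.
P2 ships 15 of its 15, leaving 0.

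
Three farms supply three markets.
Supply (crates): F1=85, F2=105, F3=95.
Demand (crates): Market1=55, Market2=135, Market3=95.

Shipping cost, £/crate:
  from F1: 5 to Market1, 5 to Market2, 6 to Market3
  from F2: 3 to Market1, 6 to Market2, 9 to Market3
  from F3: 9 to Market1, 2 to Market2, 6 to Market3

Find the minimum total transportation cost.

One minimum-cost allocation:
  F1–Market3: 85 × £6 = £510
  F2–Market1: 55 × £3 = £165
  F2–Market2: 40 × £6 = £240
  F2–Market3: 10 × £9 = £90
  F3–Market2: 95 × £2 = £190
Total = 510 + 165 + 240 + 90 + 190 = £1195.

1195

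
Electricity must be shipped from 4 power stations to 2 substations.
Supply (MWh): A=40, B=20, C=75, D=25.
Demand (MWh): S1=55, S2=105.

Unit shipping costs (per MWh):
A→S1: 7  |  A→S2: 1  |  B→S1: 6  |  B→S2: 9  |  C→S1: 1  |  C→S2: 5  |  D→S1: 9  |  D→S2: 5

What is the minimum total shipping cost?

Optimal allocation:
  A to S2: 40 MWh
  B to S2: 20 MWh
  C to S1: 55 MWh
  C to S2: 20 MWh
  D to S2: 25 MWh
Total cost = 500.

500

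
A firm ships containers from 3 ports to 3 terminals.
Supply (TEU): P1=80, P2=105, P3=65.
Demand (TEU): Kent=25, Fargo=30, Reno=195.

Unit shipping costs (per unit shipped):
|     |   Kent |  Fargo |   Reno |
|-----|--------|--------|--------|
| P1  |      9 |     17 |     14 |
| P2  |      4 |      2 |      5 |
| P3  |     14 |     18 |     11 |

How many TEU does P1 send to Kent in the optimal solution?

25

Solving gives:
  P1–Kent: 25 TEU
  P1–Reno: 55 TEU
  P2–Fargo: 30 TEU
  P2–Reno: 75 TEU
  P3–Reno: 65 TEU
Total cost = 2145.
So P1→Kent carries 25 TEU.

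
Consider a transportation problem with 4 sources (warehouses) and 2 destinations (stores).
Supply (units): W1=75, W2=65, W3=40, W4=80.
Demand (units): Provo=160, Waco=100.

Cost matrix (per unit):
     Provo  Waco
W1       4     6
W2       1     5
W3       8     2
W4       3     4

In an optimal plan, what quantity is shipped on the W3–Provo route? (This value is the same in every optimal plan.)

Optimal shipments:
  W1–Provo: 75 × 4 = 300
  W2–Provo: 65 × 1 = 65
  W3–Waco: 40 × 2 = 80
  W4–Provo: 20 × 3 = 60
  W4–Waco: 60 × 4 = 240
Total cost = 745.
The route W3→Provo is not used.

0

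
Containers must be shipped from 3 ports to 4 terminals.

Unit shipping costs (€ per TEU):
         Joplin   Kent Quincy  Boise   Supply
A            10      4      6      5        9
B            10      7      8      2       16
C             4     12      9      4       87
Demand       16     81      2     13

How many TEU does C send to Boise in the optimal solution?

The minimum-cost plan:
  A→Kent: 9 × €4 = €36
  B→Kent: 16 × €7 = €112
  C→Joplin: 16 × €4 = €64
  C→Kent: 56 × €12 = €672
  C→Quincy: 2 × €9 = €18
  C→Boise: 13 × €4 = €52
Total cost = €954.
So C→Boise carries 13 TEU.

13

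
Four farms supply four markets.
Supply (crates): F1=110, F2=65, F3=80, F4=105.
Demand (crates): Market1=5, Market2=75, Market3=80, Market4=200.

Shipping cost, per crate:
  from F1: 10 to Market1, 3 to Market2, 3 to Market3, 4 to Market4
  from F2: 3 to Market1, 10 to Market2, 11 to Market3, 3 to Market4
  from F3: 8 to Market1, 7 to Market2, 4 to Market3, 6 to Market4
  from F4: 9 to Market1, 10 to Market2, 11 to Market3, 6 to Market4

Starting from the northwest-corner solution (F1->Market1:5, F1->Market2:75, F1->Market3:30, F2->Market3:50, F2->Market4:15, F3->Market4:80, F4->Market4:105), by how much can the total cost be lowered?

Current plan cost = 5·10 + 75·3 + 30·3 + 50·11 + 15·3 + 80·6 + 105·6 = 2070.
Optimal plan:
  F1–Market2: 75 crates
  F1–Market4: 35 crates
  F2–Market1: 5 crates
  F2–Market4: 60 crates
  F3–Market3: 80 crates
  F4–Market4: 105 crates
Optimal cost = 1510.
Saving = 2070 − 1510 = 560.

560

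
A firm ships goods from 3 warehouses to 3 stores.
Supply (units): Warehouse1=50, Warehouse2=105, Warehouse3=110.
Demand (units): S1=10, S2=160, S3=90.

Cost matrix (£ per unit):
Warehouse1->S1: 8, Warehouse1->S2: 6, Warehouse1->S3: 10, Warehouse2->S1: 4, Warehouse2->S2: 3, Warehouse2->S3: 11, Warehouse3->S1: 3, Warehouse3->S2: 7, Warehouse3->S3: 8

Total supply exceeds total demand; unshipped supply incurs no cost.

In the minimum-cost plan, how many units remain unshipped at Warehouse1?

0

An optimal plan:
  Warehouse1 to S2: 50 × £6 = £300
  Warehouse2 to S2: 105 × £3 = £315
  Warehouse3 to S1: 10 × £3 = £30
  Warehouse3 to S2: 5 × £7 = £35
  Warehouse3 to S3: 90 × £8 = £720
Total cost = £1400.
Warehouse1 ships 50 of its 50, leaving 0.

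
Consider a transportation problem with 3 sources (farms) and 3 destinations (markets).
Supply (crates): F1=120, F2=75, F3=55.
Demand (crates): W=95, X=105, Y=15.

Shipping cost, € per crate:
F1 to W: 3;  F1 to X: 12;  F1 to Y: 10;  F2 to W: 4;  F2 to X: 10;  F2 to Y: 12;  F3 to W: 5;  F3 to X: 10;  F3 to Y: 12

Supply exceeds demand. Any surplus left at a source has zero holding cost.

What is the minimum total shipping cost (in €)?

1485

Optimal allocation:
  F1->W: 95 × €3 = €285
  F1->Y: 15 × €10 = €150
  F2->X: 75 × €10 = €750
  F3->X: 30 × €10 = €300
Total = 285 + 150 + 750 + 300 = €1485.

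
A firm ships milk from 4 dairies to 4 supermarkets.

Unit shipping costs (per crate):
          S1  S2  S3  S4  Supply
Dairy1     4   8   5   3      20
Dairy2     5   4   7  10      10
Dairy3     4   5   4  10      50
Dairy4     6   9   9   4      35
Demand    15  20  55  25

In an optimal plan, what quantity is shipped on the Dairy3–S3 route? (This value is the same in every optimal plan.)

40

Optimal shipments:
  Dairy1–S1: 5 crates
  Dairy1–S3: 15 crates
  Dairy2–S2: 10 crates
  Dairy3–S2: 10 crates
  Dairy3–S3: 40 crates
  Dairy4–S1: 10 crates
  Dairy4–S4: 25 crates
Total cost = 505.
So Dairy3→S3 carries 40 crates.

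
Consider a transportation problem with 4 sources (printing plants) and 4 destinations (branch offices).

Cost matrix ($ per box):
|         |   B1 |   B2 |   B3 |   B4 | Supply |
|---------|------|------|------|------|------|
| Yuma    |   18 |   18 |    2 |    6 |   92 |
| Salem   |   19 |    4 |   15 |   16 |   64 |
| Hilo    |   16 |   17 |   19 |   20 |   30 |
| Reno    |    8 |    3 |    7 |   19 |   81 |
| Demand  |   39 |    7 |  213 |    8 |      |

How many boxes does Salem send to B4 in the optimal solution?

Optimal shipments:
  Yuma->B3: 92 × $2 = $184
  Salem->B2: 7 × $4 = $28
  Salem->B3: 49 × $15 = $735
  Salem->B4: 8 × $16 = $128
  Hilo->B1: 30 × $16 = $480
  Reno->B1: 9 × $8 = $72
  Reno->B3: 72 × $7 = $504
Total cost = $2131.
So Salem→B4 carries 8 boxes.

8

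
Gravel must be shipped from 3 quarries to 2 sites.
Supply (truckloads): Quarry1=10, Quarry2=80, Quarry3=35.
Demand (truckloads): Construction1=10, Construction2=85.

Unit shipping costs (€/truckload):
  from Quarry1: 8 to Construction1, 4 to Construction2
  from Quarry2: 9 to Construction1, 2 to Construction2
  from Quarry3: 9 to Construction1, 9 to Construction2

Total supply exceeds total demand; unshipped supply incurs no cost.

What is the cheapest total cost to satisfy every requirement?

265

One minimum-cost allocation:
  Quarry1→Construction1: 5 × €8 = €40
  Quarry1→Construction2: 5 × €4 = €20
  Quarry2→Construction2: 80 × €2 = €160
  Quarry3→Construction1: 5 × €9 = €45
Total = 40 + 20 + 160 + 45 = €265.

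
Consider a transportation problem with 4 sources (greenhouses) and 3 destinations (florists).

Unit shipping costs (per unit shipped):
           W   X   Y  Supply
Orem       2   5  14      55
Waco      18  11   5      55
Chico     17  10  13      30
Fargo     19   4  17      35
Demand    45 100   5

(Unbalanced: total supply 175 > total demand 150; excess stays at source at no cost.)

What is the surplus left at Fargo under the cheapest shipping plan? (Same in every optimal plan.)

0

An optimal plan:
  Orem→W: 45 × 2 = 90
  Orem→X: 10 × 5 = 50
  Waco→X: 25 × 11 = 275
  Waco→Y: 5 × 5 = 25
  Chico→X: 30 × 10 = 300
  Fargo→X: 35 × 4 = 140
Total cost = 880.
Fargo ships 35 of its 35, leaving 0.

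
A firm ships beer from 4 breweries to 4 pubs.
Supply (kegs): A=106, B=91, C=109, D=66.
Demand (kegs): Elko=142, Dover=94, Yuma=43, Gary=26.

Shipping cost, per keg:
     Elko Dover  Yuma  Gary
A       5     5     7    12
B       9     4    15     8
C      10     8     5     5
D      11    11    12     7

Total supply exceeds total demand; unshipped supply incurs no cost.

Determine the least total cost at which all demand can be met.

An optimal shipping plan:
  A->Elko: 106 × 5 = 530
  B->Dover: 91 × 4 = 364
  C->Elko: 36 × 10 = 360
  C->Dover: 3 × 8 = 24
  C->Yuma: 43 × 5 = 215
  C->Gary: 26 × 5 = 130
Total = 530 + 364 + 360 + 24 + 215 + 130 = 1623.

1623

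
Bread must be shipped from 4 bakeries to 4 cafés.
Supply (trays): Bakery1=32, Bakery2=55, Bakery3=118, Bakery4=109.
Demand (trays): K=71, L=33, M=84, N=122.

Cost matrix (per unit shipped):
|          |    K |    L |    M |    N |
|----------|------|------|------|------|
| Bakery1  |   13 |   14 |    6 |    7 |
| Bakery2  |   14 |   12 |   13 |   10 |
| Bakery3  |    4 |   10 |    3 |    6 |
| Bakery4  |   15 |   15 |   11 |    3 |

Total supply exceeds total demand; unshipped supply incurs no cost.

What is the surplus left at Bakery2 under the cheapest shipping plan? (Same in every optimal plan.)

An optimal plan:
  Bakery1 to M: 32 trays
  Bakery2 to K: 5 trays
  Bakery2 to L: 33 trays
  Bakery2 to N: 13 trays
  Bakery3 to K: 66 trays
  Bakery3 to M: 52 trays
  Bakery4 to N: 109 trays
Total cost = 1535.
Bakery2 ships 51 of its 55, leaving 4.

4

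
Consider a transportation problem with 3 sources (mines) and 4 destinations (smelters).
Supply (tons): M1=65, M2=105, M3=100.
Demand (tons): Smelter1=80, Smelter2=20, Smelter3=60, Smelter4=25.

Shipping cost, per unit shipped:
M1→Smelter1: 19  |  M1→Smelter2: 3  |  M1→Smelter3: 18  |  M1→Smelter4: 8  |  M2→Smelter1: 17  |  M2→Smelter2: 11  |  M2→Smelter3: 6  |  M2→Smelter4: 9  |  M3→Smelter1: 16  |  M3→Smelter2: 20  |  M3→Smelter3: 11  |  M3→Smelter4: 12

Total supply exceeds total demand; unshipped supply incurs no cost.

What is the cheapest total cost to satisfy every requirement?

1900

Optimal allocation:
  M1 to Smelter2: 20 tons
  M1 to Smelter4: 25 tons
  M2 to Smelter3: 60 tons
  M3 to Smelter1: 80 tons
Total cost = 1900.
(Supply check: M1 ships 45; M2 ships 60; M3 ships 80.)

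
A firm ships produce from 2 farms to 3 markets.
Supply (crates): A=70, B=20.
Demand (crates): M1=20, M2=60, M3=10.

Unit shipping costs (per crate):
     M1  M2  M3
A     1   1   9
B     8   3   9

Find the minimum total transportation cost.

One minimum-cost allocation:
  A–M1: 20 crates
  A–M2: 50 crates
  B–M2: 10 crates
  B–M3: 10 crates
Total cost = 190.

190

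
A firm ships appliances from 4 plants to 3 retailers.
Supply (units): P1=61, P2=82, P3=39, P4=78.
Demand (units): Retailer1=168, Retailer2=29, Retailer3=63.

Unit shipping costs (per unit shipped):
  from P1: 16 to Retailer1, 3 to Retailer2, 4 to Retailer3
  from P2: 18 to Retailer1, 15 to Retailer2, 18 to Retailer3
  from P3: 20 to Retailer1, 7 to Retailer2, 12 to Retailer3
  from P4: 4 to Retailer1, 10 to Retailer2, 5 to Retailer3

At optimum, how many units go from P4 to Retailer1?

Solving gives:
  P1 to Retailer3: 61 × 4 = 244
  P2 to Retailer1: 82 × 18 = 1476
  P3 to Retailer1: 8 × 20 = 160
  P3 to Retailer2: 29 × 7 = 203
  P3 to Retailer3: 2 × 12 = 24
  P4 to Retailer1: 78 × 4 = 312
Total cost = 2419.
So P4→Retailer1 carries 78 units.

78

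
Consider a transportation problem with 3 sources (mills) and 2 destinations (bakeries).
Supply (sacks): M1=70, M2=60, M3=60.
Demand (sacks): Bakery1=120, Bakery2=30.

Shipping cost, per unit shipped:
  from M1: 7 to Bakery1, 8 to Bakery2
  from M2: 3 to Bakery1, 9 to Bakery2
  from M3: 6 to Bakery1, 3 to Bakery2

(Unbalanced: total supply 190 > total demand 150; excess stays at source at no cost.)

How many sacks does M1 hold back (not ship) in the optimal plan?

40

Minimum-cost shipments:
  M1→Bakery1: 30 sacks
  M2→Bakery1: 60 sacks
  M3→Bakery1: 30 sacks
  M3→Bakery2: 30 sacks
Total cost = 660.
M1 ships 30 of its 70, leaving 40.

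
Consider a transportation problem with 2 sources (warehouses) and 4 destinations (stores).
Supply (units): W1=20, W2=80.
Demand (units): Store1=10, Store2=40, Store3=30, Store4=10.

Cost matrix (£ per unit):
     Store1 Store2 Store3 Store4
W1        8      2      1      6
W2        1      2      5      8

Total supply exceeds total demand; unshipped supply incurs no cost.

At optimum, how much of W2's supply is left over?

10

An optimal plan:
  W1 to Store3: 20 × £1 = £20
  W2 to Store1: 10 × £1 = £10
  W2 to Store2: 40 × £2 = £80
  W2 to Store3: 10 × £5 = £50
  W2 to Store4: 10 × £8 = £80
Total cost = £240.
W2 ships 70 of its 80, leaving 10.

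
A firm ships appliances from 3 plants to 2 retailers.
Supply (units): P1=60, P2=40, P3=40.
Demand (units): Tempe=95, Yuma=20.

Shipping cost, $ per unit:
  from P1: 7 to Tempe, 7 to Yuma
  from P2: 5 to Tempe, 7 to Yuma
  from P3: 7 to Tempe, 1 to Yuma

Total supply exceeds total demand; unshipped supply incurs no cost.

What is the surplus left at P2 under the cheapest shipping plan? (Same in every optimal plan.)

Minimum-cost shipments:
  P1–Tempe: 35 × $7 = $245
  P2–Tempe: 40 × $5 = $200
  P3–Tempe: 20 × $7 = $140
  P3–Yuma: 20 × $1 = $20
Total cost = $605.
P2 ships 40 of its 40, leaving 0.

0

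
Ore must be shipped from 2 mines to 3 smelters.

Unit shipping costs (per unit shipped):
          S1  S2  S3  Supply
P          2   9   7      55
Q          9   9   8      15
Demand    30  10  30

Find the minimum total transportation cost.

A cheapest plan:
  P→S1: 30 × 2 = 60
  P→S3: 25 × 7 = 175
  Q→S2: 10 × 9 = 90
  Q→S3: 5 × 8 = 40
Total = 60 + 175 + 90 + 40 = 365.

365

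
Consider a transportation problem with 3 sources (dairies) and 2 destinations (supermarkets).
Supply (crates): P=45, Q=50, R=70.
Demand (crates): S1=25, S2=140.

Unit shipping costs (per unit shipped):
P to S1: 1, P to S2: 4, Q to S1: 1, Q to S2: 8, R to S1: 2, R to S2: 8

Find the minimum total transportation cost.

A cheapest plan:
  P–S2: 45 × 4 = 180
  Q–S1: 25 × 1 = 25
  Q–S2: 25 × 8 = 200
  R–S2: 70 × 8 = 560
Total = 180 + 25 + 200 + 560 = 965.

965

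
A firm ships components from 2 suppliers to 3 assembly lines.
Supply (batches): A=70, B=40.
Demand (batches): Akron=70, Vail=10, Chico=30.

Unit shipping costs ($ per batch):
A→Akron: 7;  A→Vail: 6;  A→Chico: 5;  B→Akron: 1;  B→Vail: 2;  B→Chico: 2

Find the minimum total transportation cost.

460

An optimal shipping plan:
  A→Akron: 30 × $7 = $210
  A→Vail: 10 × $6 = $60
  A→Chico: 30 × $5 = $150
  B→Akron: 40 × $1 = $40
Total = 210 + 60 + 150 + 40 = $460.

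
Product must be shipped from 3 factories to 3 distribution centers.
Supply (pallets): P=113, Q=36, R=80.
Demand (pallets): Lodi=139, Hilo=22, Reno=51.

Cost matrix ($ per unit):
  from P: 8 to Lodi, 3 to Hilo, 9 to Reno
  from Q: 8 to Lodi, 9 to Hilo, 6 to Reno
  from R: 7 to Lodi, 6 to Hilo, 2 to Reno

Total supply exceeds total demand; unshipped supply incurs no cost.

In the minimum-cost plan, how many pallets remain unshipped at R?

0

An optimal plan:
  P→Lodi: 74 pallets
  P→Hilo: 22 pallets
  Q→Lodi: 36 pallets
  R→Lodi: 29 pallets
  R→Reno: 51 pallets
Total cost = $1251.
R ships 80 of its 80, leaving 0.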